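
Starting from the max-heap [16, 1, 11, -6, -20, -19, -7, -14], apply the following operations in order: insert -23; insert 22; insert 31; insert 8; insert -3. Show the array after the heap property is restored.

insert -23:
  append -23 at index 8 → [16, 1, 11, -6, -20, -19, -7, -14, -23] (no swap needed)
insert 22:
  append 22 at index 9 → [16, 1, 11, -6, -20, -19, -7, -14, -23, 22]
  22 > parent -20 at index 4, swap → [16, 1, 11, -6, 22, -19, -7, -14, -23, -20]
  22 > parent 1 at index 1, swap → [16, 22, 11, -6, 1, -19, -7, -14, -23, -20]
  22 > parent 16 at index 0, swap → [22, 16, 11, -6, 1, -19, -7, -14, -23, -20]
insert 31:
  append 31 at index 10 → [22, 16, 11, -6, 1, -19, -7, -14, -23, -20, 31]
  31 > parent 1 at index 4, swap → [22, 16, 11, -6, 31, -19, -7, -14, -23, -20, 1]
  31 > parent 16 at index 1, swap → [22, 31, 11, -6, 16, -19, -7, -14, -23, -20, 1]
  31 > parent 22 at index 0, swap → [31, 22, 11, -6, 16, -19, -7, -14, -23, -20, 1]
insert 8:
  append 8 at index 11 → [31, 22, 11, -6, 16, -19, -7, -14, -23, -20, 1, 8]
  8 > parent -19 at index 5, swap → [31, 22, 11, -6, 16, 8, -7, -14, -23, -20, 1, -19]
insert -3:
  append -3 at index 12 → [31, 22, 11, -6, 16, 8, -7, -14, -23, -20, 1, -19, -3] (no swap needed)

[31, 22, 11, -6, 16, 8, -7, -14, -23, -20, 1, -19, -3]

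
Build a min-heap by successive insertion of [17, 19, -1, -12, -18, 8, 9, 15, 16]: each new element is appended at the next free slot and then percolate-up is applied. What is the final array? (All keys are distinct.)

[-18, -12, 8, 15, -1, 17, 9, 19, 16]

Insert 17:
  append 17 at index 0 → [17] (no swap needed)
Insert 19:
  append 19 at index 1 → [17, 19] (no swap needed)
Insert -1:
  append -1 at index 2 → [17, 19, -1]
  -1 < parent 17 at index 0, swap → [-1, 19, 17]
Insert -12:
  append -12 at index 3 → [-1, 19, 17, -12]
  -12 < parent 19 at index 1, swap → [-1, -12, 17, 19]
  -12 < parent -1 at index 0, swap → [-12, -1, 17, 19]
Insert -18:
  append -18 at index 4 → [-12, -1, 17, 19, -18]
  -18 < parent -1 at index 1, swap → [-12, -18, 17, 19, -1]
  -18 < parent -12 at index 0, swap → [-18, -12, 17, 19, -1]
Insert 8:
  append 8 at index 5 → [-18, -12, 17, 19, -1, 8]
  8 < parent 17 at index 2, swap → [-18, -12, 8, 19, -1, 17]
Insert 9:
  append 9 at index 6 → [-18, -12, 8, 19, -1, 17, 9] (no swap needed)
Insert 15:
  append 15 at index 7 → [-18, -12, 8, 19, -1, 17, 9, 15]
  15 < parent 19 at index 3, swap → [-18, -12, 8, 15, -1, 17, 9, 19]
Insert 16:
  append 16 at index 8 → [-18, -12, 8, 15, -1, 17, 9, 19, 16] (no swap needed)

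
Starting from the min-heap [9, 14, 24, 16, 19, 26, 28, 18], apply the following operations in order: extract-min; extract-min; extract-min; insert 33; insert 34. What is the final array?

[18, 19, 24, 28, 26, 33, 34]

extract-min → returns 9:
  remove root 9; move last element 18 to root → [18, 14, 24, 16, 19, 26, 28]
  18 vs smaller child 14 at index 1, swap → [14, 18, 24, 16, 19, 26, 28]
  18 vs smaller child 16 at index 3, swap → [14, 16, 24, 18, 19, 26, 28]
extract-min → returns 14:
  remove root 14; move last element 28 to root → [28, 16, 24, 18, 19, 26]
  28 vs smaller child 16 at index 1, swap → [16, 28, 24, 18, 19, 26]
  28 vs smaller child 18 at index 3, swap → [16, 18, 24, 28, 19, 26]
extract-min → returns 16:
  remove root 16; move last element 26 to root → [26, 18, 24, 28, 19]
  26 vs smaller child 18 at index 1, swap → [18, 26, 24, 28, 19]
  26 vs smaller child 19 at index 4, swap → [18, 19, 24, 28, 26]
insert 33:
  append 33 at index 5 → [18, 19, 24, 28, 26, 33] (no swap needed)
insert 34:
  append 34 at index 6 → [18, 19, 24, 28, 26, 33, 34] (no swap needed)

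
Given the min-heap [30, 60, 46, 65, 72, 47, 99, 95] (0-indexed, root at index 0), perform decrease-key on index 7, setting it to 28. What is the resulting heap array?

set index 7 from 95 to 28 → [30, 60, 46, 65, 72, 47, 99, 28]
28 < parent 65 at index 3, swap → [30, 60, 46, 28, 72, 47, 99, 65]
28 < parent 60 at index 1, swap → [30, 28, 46, 60, 72, 47, 99, 65]
28 < parent 30 at index 0, swap → [28, 30, 46, 60, 72, 47, 99, 65]

[28, 30, 46, 60, 72, 47, 99, 65]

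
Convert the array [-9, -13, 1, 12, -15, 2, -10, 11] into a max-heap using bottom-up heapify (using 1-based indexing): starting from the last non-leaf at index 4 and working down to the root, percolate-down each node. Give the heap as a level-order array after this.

[12, 11, 2, -9, -15, 1, -10, -13]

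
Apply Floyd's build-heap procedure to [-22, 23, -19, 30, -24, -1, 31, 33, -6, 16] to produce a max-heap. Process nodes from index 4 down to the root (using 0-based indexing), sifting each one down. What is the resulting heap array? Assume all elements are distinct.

sift down from index 4:
  -24 vs only child 16 at index 9, swap → [-22, 23, -19, 30, 16, -1, 31, 33, -6, -24]
sift down from index 3:
  30 vs larger child 33 at index 7, swap → [-22, 23, -19, 33, 16, -1, 31, 30, -6, -24]
sift down from index 2:
  -19 vs larger child 31 at index 6, swap → [-22, 23, 31, 33, 16, -1, -19, 30, -6, -24]
sift down from index 1:
  23 vs larger child 33 at index 3, swap → [-22, 33, 31, 23, 16, -1, -19, 30, -6, -24]
  23 vs larger child 30 at index 7, swap → [-22, 33, 31, 30, 16, -1, -19, 23, -6, -24]
sift down from index 0:
  -22 vs larger child 33 at index 1, swap → [33, -22, 31, 30, 16, -1, -19, 23, -6, -24]
  -22 vs larger child 30 at index 3, swap → [33, 30, 31, -22, 16, -1, -19, 23, -6, -24]
  -22 vs larger child 23 at index 7, swap → [33, 30, 31, 23, 16, -1, -19, -22, -6, -24]

[33, 30, 31, 23, 16, -1, -19, -22, -6, -24]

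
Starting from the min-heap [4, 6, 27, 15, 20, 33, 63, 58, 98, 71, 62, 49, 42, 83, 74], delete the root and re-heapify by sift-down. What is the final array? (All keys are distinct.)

remove root 4; move last element 74 to root → [74, 6, 27, 15, 20, 33, 63, 58, 98, 71, 62, 49, 42, 83]
74 vs smaller child 6 at index 1, swap → [6, 74, 27, 15, 20, 33, 63, 58, 98, 71, 62, 49, 42, 83]
74 vs smaller child 15 at index 3, swap → [6, 15, 27, 74, 20, 33, 63, 58, 98, 71, 62, 49, 42, 83]
74 vs smaller child 58 at index 7, swap → [6, 15, 27, 58, 20, 33, 63, 74, 98, 71, 62, 49, 42, 83]

[6, 15, 27, 58, 20, 33, 63, 74, 98, 71, 62, 49, 42, 83]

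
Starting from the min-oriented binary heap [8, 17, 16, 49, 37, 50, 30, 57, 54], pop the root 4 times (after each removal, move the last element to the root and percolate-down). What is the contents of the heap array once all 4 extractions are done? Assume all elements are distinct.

[37, 49, 50, 54, 57]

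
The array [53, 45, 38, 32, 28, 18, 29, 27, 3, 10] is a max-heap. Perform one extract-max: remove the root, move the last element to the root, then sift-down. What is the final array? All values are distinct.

remove root 53; move last element 10 to root → [10, 45, 38, 32, 28, 18, 29, 27, 3]
10 vs larger child 45 at index 1, swap → [45, 10, 38, 32, 28, 18, 29, 27, 3]
10 vs larger child 32 at index 3, swap → [45, 32, 38, 10, 28, 18, 29, 27, 3]
10 vs larger child 27 at index 7, swap → [45, 32, 38, 27, 28, 18, 29, 10, 3]

[45, 32, 38, 27, 28, 18, 29, 10, 3]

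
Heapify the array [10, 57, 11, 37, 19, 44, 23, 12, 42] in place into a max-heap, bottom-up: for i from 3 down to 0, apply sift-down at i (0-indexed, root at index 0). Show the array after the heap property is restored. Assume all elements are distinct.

[57, 42, 44, 37, 19, 11, 23, 12, 10]

sift down from index 3:
  37 vs larger child 42 at index 8, swap → [10, 57, 11, 42, 19, 44, 23, 12, 37]
sift down from index 2:
  11 vs larger child 44 at index 5, swap → [10, 57, 44, 42, 19, 11, 23, 12, 37]
sift down from index 1: already satisfies heap property
sift down from index 0:
  10 vs larger child 57 at index 1, swap → [57, 10, 44, 42, 19, 11, 23, 12, 37]
  10 vs larger child 42 at index 3, swap → [57, 42, 44, 10, 19, 11, 23, 12, 37]
  10 vs larger child 37 at index 8, swap → [57, 42, 44, 37, 19, 11, 23, 12, 10]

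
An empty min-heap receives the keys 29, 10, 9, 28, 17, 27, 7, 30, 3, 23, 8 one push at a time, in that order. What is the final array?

[3, 7, 9, 17, 8, 27, 10, 30, 29, 28, 23]

Insert 29:
  append 29 at index 0 → [29] (no swap needed)
Insert 10:
  append 10 at index 1 → [29, 10]
  10 < parent 29 at index 0, swap → [10, 29]
Insert 9:
  append 9 at index 2 → [10, 29, 9]
  9 < parent 10 at index 0, swap → [9, 29, 10]
Insert 28:
  append 28 at index 3 → [9, 29, 10, 28]
  28 < parent 29 at index 1, swap → [9, 28, 10, 29]
Insert 17:
  append 17 at index 4 → [9, 28, 10, 29, 17]
  17 < parent 28 at index 1, swap → [9, 17, 10, 29, 28]
Insert 27:
  append 27 at index 5 → [9, 17, 10, 29, 28, 27] (no swap needed)
Insert 7:
  append 7 at index 6 → [9, 17, 10, 29, 28, 27, 7]
  7 < parent 10 at index 2, swap → [9, 17, 7, 29, 28, 27, 10]
  7 < parent 9 at index 0, swap → [7, 17, 9, 29, 28, 27, 10]
Insert 30:
  append 30 at index 7 → [7, 17, 9, 29, 28, 27, 10, 30] (no swap needed)
Insert 3:
  append 3 at index 8 → [7, 17, 9, 29, 28, 27, 10, 30, 3]
  3 < parent 29 at index 3, swap → [7, 17, 9, 3, 28, 27, 10, 30, 29]
  3 < parent 17 at index 1, swap → [7, 3, 9, 17, 28, 27, 10, 30, 29]
  3 < parent 7 at index 0, swap → [3, 7, 9, 17, 28, 27, 10, 30, 29]
Insert 23:
  append 23 at index 9 → [3, 7, 9, 17, 28, 27, 10, 30, 29, 23]
  23 < parent 28 at index 4, swap → [3, 7, 9, 17, 23, 27, 10, 30, 29, 28]
Insert 8:
  append 8 at index 10 → [3, 7, 9, 17, 23, 27, 10, 30, 29, 28, 8]
  8 < parent 23 at index 4, swap → [3, 7, 9, 17, 8, 27, 10, 30, 29, 28, 23]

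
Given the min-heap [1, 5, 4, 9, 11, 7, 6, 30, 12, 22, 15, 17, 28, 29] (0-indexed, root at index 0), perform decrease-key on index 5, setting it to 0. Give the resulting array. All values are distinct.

set index 5 from 7 to 0 → [1, 5, 4, 9, 11, 0, 6, 30, 12, 22, 15, 17, 28, 29]
0 < parent 4 at index 2, swap → [1, 5, 0, 9, 11, 4, 6, 30, 12, 22, 15, 17, 28, 29]
0 < parent 1 at index 0, swap → [0, 5, 1, 9, 11, 4, 6, 30, 12, 22, 15, 17, 28, 29]

[0, 5, 1, 9, 11, 4, 6, 30, 12, 22, 15, 17, 28, 29]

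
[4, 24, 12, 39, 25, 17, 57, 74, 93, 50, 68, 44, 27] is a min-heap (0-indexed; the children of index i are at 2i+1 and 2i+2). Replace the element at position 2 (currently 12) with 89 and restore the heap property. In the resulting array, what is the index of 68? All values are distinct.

set index 2 from 12 to 89 → [4, 24, 89, 39, 25, 17, 57, 74, 93, 50, 68, 44, 27]
89 vs smaller child 17 at index 5, swap → [4, 24, 17, 39, 25, 89, 57, 74, 93, 50, 68, 44, 27]
89 vs smaller child 27 at index 12, swap → [4, 24, 17, 39, 25, 27, 57, 74, 93, 50, 68, 44, 89]
resulting array: [4, 24, 17, 39, 25, 27, 57, 74, 93, 50, 68, 44, 89]

10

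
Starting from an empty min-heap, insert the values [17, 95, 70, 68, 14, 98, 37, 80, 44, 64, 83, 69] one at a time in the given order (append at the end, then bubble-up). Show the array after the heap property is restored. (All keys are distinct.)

[14, 17, 37, 44, 64, 69, 70, 95, 80, 68, 83, 98]

Insert 17:
  append 17 at index 0 → [17] (no swap needed)
Insert 95:
  append 95 at index 1 → [17, 95] (no swap needed)
Insert 70:
  append 70 at index 2 → [17, 95, 70] (no swap needed)
Insert 68:
  append 68 at index 3 → [17, 95, 70, 68]
  68 < parent 95 at index 1, swap → [17, 68, 70, 95]
Insert 14:
  append 14 at index 4 → [17, 68, 70, 95, 14]
  14 < parent 68 at index 1, swap → [17, 14, 70, 95, 68]
  14 < parent 17 at index 0, swap → [14, 17, 70, 95, 68]
Insert 98:
  append 98 at index 5 → [14, 17, 70, 95, 68, 98] (no swap needed)
Insert 37:
  append 37 at index 6 → [14, 17, 70, 95, 68, 98, 37]
  37 < parent 70 at index 2, swap → [14, 17, 37, 95, 68, 98, 70]
Insert 80:
  append 80 at index 7 → [14, 17, 37, 95, 68, 98, 70, 80]
  80 < parent 95 at index 3, swap → [14, 17, 37, 80, 68, 98, 70, 95]
Insert 44:
  append 44 at index 8 → [14, 17, 37, 80, 68, 98, 70, 95, 44]
  44 < parent 80 at index 3, swap → [14, 17, 37, 44, 68, 98, 70, 95, 80]
Insert 64:
  append 64 at index 9 → [14, 17, 37, 44, 68, 98, 70, 95, 80, 64]
  64 < parent 68 at index 4, swap → [14, 17, 37, 44, 64, 98, 70, 95, 80, 68]
Insert 83:
  append 83 at index 10 → [14, 17, 37, 44, 64, 98, 70, 95, 80, 68, 83] (no swap needed)
Insert 69:
  append 69 at index 11 → [14, 17, 37, 44, 64, 98, 70, 95, 80, 68, 83, 69]
  69 < parent 98 at index 5, swap → [14, 17, 37, 44, 64, 69, 70, 95, 80, 68, 83, 98]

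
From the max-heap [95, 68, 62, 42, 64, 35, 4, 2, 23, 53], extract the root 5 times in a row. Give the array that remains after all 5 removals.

extract-max #1 returns 95:
  remove root 95; move last element 53 to root → [53, 68, 62, 42, 64, 35, 4, 2, 23]
  53 vs larger child 68 at index 1, swap → [68, 53, 62, 42, 64, 35, 4, 2, 23]
  53 vs larger child 64 at index 4, swap → [68, 64, 62, 42, 53, 35, 4, 2, 23]
extract-max #2 returns 68:
  remove root 68; move last element 23 to root → [23, 64, 62, 42, 53, 35, 4, 2]
  23 vs larger child 64 at index 1, swap → [64, 23, 62, 42, 53, 35, 4, 2]
  23 vs larger child 53 at index 4, swap → [64, 53, 62, 42, 23, 35, 4, 2]
extract-max #3 returns 64:
  remove root 64; move last element 2 to root → [2, 53, 62, 42, 23, 35, 4]
  2 vs larger child 62 at index 2, swap → [62, 53, 2, 42, 23, 35, 4]
  2 vs larger child 35 at index 5, swap → [62, 53, 35, 42, 23, 2, 4]
extract-max #4 returns 62:
  remove root 62; move last element 4 to root → [4, 53, 35, 42, 23, 2]
  4 vs larger child 53 at index 1, swap → [53, 4, 35, 42, 23, 2]
  4 vs larger child 42 at index 3, swap → [53, 42, 35, 4, 23, 2]
extract-max #5 returns 53:
  remove root 53; move last element 2 to root → [2, 42, 35, 4, 23]
  2 vs larger child 42 at index 1, swap → [42, 2, 35, 4, 23]
  2 vs larger child 23 at index 4, swap → [42, 23, 35, 4, 2]

[42, 23, 35, 4, 2]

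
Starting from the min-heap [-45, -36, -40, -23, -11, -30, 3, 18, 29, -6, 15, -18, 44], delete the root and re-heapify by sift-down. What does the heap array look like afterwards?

remove root -45; move last element 44 to root → [44, -36, -40, -23, -11, -30, 3, 18, 29, -6, 15, -18]
44 vs smaller child -40 at index 2, swap → [-40, -36, 44, -23, -11, -30, 3, 18, 29, -6, 15, -18]
44 vs smaller child -30 at index 5, swap → [-40, -36, -30, -23, -11, 44, 3, 18, 29, -6, 15, -18]
44 vs only child -18 at index 11, swap → [-40, -36, -30, -23, -11, -18, 3, 18, 29, -6, 15, 44]

[-40, -36, -30, -23, -11, -18, 3, 18, 29, -6, 15, 44]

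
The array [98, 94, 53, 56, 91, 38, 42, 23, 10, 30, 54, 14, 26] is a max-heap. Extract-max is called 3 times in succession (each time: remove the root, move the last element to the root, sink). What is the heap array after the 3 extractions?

[56, 54, 53, 23, 30, 38, 42, 14, 10, 26]

extract-max #1 returns 98:
  remove root 98; move last element 26 to root → [26, 94, 53, 56, 91, 38, 42, 23, 10, 30, 54, 14]
  26 vs larger child 94 at index 1, swap → [94, 26, 53, 56, 91, 38, 42, 23, 10, 30, 54, 14]
  26 vs larger child 91 at index 4, swap → [94, 91, 53, 56, 26, 38, 42, 23, 10, 30, 54, 14]
  26 vs larger child 54 at index 10, swap → [94, 91, 53, 56, 54, 38, 42, 23, 10, 30, 26, 14]
extract-max #2 returns 94:
  remove root 94; move last element 14 to root → [14, 91, 53, 56, 54, 38, 42, 23, 10, 30, 26]
  14 vs larger child 91 at index 1, swap → [91, 14, 53, 56, 54, 38, 42, 23, 10, 30, 26]
  14 vs larger child 56 at index 3, swap → [91, 56, 53, 14, 54, 38, 42, 23, 10, 30, 26]
  14 vs larger child 23 at index 7, swap → [91, 56, 53, 23, 54, 38, 42, 14, 10, 30, 26]
extract-max #3 returns 91:
  remove root 91; move last element 26 to root → [26, 56, 53, 23, 54, 38, 42, 14, 10, 30]
  26 vs larger child 56 at index 1, swap → [56, 26, 53, 23, 54, 38, 42, 14, 10, 30]
  26 vs larger child 54 at index 4, swap → [56, 54, 53, 23, 26, 38, 42, 14, 10, 30]
  26 vs only child 30 at index 9, swap → [56, 54, 53, 23, 30, 38, 42, 14, 10, 26]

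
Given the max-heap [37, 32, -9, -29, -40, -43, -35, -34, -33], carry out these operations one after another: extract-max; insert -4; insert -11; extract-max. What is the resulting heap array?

[-4, -11, -9, -29, -40, -43, -35, -34, -33]

extract-max → returns 37:
  remove root 37; move last element -33 to root → [-33, 32, -9, -29, -40, -43, -35, -34]
  -33 vs larger child 32 at index 1, swap → [32, -33, -9, -29, -40, -43, -35, -34]
  -33 vs larger child -29 at index 3, swap → [32, -29, -9, -33, -40, -43, -35, -34]
insert -4:
  append -4 at index 8 → [32, -29, -9, -33, -40, -43, -35, -34, -4]
  -4 > parent -33 at index 3, swap → [32, -29, -9, -4, -40, -43, -35, -34, -33]
  -4 > parent -29 at index 1, swap → [32, -4, -9, -29, -40, -43, -35, -34, -33]
insert -11:
  append -11 at index 9 → [32, -4, -9, -29, -40, -43, -35, -34, -33, -11]
  -11 > parent -40 at index 4, swap → [32, -4, -9, -29, -11, -43, -35, -34, -33, -40]
extract-max → returns 32:
  remove root 32; move last element -40 to root → [-40, -4, -9, -29, -11, -43, -35, -34, -33]
  -40 vs larger child -4 at index 1, swap → [-4, -40, -9, -29, -11, -43, -35, -34, -33]
  -40 vs larger child -11 at index 4, swap → [-4, -11, -9, -29, -40, -43, -35, -34, -33]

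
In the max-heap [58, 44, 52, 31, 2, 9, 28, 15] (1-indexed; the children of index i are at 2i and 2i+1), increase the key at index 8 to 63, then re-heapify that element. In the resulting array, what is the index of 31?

8

set index 8 from 15 to 63 → [58, 44, 52, 31, 2, 9, 28, 63]
63 > parent 31 at index 4, swap → [58, 44, 52, 63, 2, 9, 28, 31]
63 > parent 44 at index 2, swap → [58, 63, 52, 44, 2, 9, 28, 31]
63 > parent 58 at index 1, swap → [63, 58, 52, 44, 2, 9, 28, 31]
resulting array: [63, 58, 52, 44, 2, 9, 28, 31]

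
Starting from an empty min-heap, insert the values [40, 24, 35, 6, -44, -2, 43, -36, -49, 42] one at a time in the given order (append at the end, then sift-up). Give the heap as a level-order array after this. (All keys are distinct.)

Insert 40:
  append 40 at index 0 → [40] (no swap needed)
Insert 24:
  append 24 at index 1 → [40, 24]
  24 < parent 40 at index 0, swap → [24, 40]
Insert 35:
  append 35 at index 2 → [24, 40, 35] (no swap needed)
Insert 6:
  append 6 at index 3 → [24, 40, 35, 6]
  6 < parent 40 at index 1, swap → [24, 6, 35, 40]
  6 < parent 24 at index 0, swap → [6, 24, 35, 40]
Insert -44:
  append -44 at index 4 → [6, 24, 35, 40, -44]
  -44 < parent 24 at index 1, swap → [6, -44, 35, 40, 24]
  -44 < parent 6 at index 0, swap → [-44, 6, 35, 40, 24]
Insert -2:
  append -2 at index 5 → [-44, 6, 35, 40, 24, -2]
  -2 < parent 35 at index 2, swap → [-44, 6, -2, 40, 24, 35]
Insert 43:
  append 43 at index 6 → [-44, 6, -2, 40, 24, 35, 43] (no swap needed)
Insert -36:
  append -36 at index 7 → [-44, 6, -2, 40, 24, 35, 43, -36]
  -36 < parent 40 at index 3, swap → [-44, 6, -2, -36, 24, 35, 43, 40]
  -36 < parent 6 at index 1, swap → [-44, -36, -2, 6, 24, 35, 43, 40]
Insert -49:
  append -49 at index 8 → [-44, -36, -2, 6, 24, 35, 43, 40, -49]
  -49 < parent 6 at index 3, swap → [-44, -36, -2, -49, 24, 35, 43, 40, 6]
  -49 < parent -36 at index 1, swap → [-44, -49, -2, -36, 24, 35, 43, 40, 6]
  -49 < parent -44 at index 0, swap → [-49, -44, -2, -36, 24, 35, 43, 40, 6]
Insert 42:
  append 42 at index 9 → [-49, -44, -2, -36, 24, 35, 43, 40, 6, 42] (no swap needed)

[-49, -44, -2, -36, 24, 35, 43, 40, 6, 42]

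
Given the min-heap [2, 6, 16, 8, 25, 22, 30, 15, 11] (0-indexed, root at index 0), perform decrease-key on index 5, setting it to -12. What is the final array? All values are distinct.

[-12, 6, 2, 8, 25, 16, 30, 15, 11]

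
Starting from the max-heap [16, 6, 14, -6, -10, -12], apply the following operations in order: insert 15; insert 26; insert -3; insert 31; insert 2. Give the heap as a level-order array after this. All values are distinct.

[31, 26, 15, 6, 16, -12, 14, -6, -3, -10, 2]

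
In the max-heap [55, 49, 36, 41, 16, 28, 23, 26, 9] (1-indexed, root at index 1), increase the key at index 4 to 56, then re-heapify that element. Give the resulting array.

[56, 55, 36, 49, 16, 28, 23, 26, 9]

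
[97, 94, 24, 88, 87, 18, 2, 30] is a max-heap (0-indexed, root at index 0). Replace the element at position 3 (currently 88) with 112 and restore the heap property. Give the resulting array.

set index 3 from 88 to 112 → [97, 94, 24, 112, 87, 18, 2, 30]
112 > parent 94 at index 1, swap → [97, 112, 24, 94, 87, 18, 2, 30]
112 > parent 97 at index 0, swap → [112, 97, 24, 94, 87, 18, 2, 30]

[112, 97, 24, 94, 87, 18, 2, 30]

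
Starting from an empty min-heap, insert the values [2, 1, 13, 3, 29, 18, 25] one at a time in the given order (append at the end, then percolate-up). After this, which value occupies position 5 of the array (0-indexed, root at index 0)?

18

Insert 2:
  append 2 at index 0 → [2] (no swap needed)
Insert 1:
  append 1 at index 1 → [2, 1]
  1 < parent 2 at index 0, swap → [1, 2]
Insert 13:
  append 13 at index 2 → [1, 2, 13] (no swap needed)
Insert 3:
  append 3 at index 3 → [1, 2, 13, 3] (no swap needed)
Insert 29:
  append 29 at index 4 → [1, 2, 13, 3, 29] (no swap needed)
Insert 18:
  append 18 at index 5 → [1, 2, 13, 3, 29, 18] (no swap needed)
Insert 25:
  append 25 at index 6 → [1, 2, 13, 3, 29, 18, 25] (no swap needed)
resulting array: [1, 2, 13, 3, 29, 18, 25]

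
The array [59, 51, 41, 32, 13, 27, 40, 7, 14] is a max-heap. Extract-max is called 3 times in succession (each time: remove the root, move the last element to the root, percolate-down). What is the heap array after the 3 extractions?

[40, 32, 27, 14, 13, 7]

extract-max #1 returns 59:
  remove root 59; move last element 14 to root → [14, 51, 41, 32, 13, 27, 40, 7]
  14 vs larger child 51 at index 1, swap → [51, 14, 41, 32, 13, 27, 40, 7]
  14 vs larger child 32 at index 3, swap → [51, 32, 41, 14, 13, 27, 40, 7]
extract-max #2 returns 51:
  remove root 51; move last element 7 to root → [7, 32, 41, 14, 13, 27, 40]
  7 vs larger child 41 at index 2, swap → [41, 32, 7, 14, 13, 27, 40]
  7 vs larger child 40 at index 6, swap → [41, 32, 40, 14, 13, 27, 7]
extract-max #3 returns 41:
  remove root 41; move last element 7 to root → [7, 32, 40, 14, 13, 27]
  7 vs larger child 40 at index 2, swap → [40, 32, 7, 14, 13, 27]
  7 vs only child 27 at index 5, swap → [40, 32, 27, 14, 13, 7]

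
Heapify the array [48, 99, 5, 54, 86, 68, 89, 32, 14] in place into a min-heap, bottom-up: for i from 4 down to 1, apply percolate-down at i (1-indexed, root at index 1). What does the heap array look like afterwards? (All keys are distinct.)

sift down from index 4:
  54 vs smaller child 14 at index 9, swap → [48, 99, 5, 14, 86, 68, 89, 32, 54]
sift down from index 3: already satisfies heap property
sift down from index 2:
  99 vs smaller child 14 at index 4, swap → [48, 14, 5, 99, 86, 68, 89, 32, 54]
  99 vs smaller child 32 at index 8, swap → [48, 14, 5, 32, 86, 68, 89, 99, 54]
sift down from index 1:
  48 vs smaller child 5 at index 3, swap → [5, 14, 48, 32, 86, 68, 89, 99, 54]

[5, 14, 48, 32, 86, 68, 89, 99, 54]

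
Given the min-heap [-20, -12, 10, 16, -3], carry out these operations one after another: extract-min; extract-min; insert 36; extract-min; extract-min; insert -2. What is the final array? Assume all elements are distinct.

[-2, 36, 16]

extract-min → returns -20:
  remove root -20; move last element -3 to root → [-3, -12, 10, 16]
  -3 vs smaller child -12 at index 1, swap → [-12, -3, 10, 16]
extract-min → returns -12:
  remove root -12; move last element 16 to root → [16, -3, 10]
  16 vs smaller child -3 at index 1, swap → [-3, 16, 10]
insert 36:
  append 36 at index 3 → [-3, 16, 10, 36] (no swap needed)
extract-min → returns -3:
  remove root -3; move last element 36 to root → [36, 16, 10]
  36 vs smaller child 10 at index 2, swap → [10, 16, 36]
extract-min → returns 10:
  remove root 10; move last element 36 to root → [36, 16]
  36 vs only child 16 at index 1, swap → [16, 36]
insert -2:
  append -2 at index 2 → [16, 36, -2]
  -2 < parent 16 at index 0, swap → [-2, 36, 16]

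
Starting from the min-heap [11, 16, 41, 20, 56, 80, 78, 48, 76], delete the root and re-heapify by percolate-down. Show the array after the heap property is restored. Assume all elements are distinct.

[16, 20, 41, 48, 56, 80, 78, 76]

remove root 11; move last element 76 to root → [76, 16, 41, 20, 56, 80, 78, 48]
76 vs smaller child 16 at index 1, swap → [16, 76, 41, 20, 56, 80, 78, 48]
76 vs smaller child 20 at index 3, swap → [16, 20, 41, 76, 56, 80, 78, 48]
76 vs only child 48 at index 7, swap → [16, 20, 41, 48, 56, 80, 78, 76]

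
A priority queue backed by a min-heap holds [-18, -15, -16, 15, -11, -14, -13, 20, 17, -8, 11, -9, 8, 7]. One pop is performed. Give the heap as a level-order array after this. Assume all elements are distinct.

remove root -18; move last element 7 to root → [7, -15, -16, 15, -11, -14, -13, 20, 17, -8, 11, -9, 8]
7 vs smaller child -16 at index 2, swap → [-16, -15, 7, 15, -11, -14, -13, 20, 17, -8, 11, -9, 8]
7 vs smaller child -14 at index 5, swap → [-16, -15, -14, 15, -11, 7, -13, 20, 17, -8, 11, -9, 8]
7 vs smaller child -9 at index 11, swap → [-16, -15, -14, 15, -11, -9, -13, 20, 17, -8, 11, 7, 8]

[-16, -15, -14, 15, -11, -9, -13, 20, 17, -8, 11, 7, 8]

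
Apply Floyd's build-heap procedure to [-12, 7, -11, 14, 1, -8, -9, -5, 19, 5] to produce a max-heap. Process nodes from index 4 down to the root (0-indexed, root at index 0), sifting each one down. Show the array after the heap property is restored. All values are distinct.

sift down from index 4:
  1 vs only child 5 at index 9, swap → [-12, 7, -11, 14, 5, -8, -9, -5, 19, 1]
sift down from index 3:
  14 vs larger child 19 at index 8, swap → [-12, 7, -11, 19, 5, -8, -9, -5, 14, 1]
sift down from index 2:
  -11 vs larger child -8 at index 5, swap → [-12, 7, -8, 19, 5, -11, -9, -5, 14, 1]
sift down from index 1:
  7 vs larger child 19 at index 3, swap → [-12, 19, -8, 7, 5, -11, -9, -5, 14, 1]
  7 vs larger child 14 at index 8, swap → [-12, 19, -8, 14, 5, -11, -9, -5, 7, 1]
sift down from index 0:
  -12 vs larger child 19 at index 1, swap → [19, -12, -8, 14, 5, -11, -9, -5, 7, 1]
  -12 vs larger child 14 at index 3, swap → [19, 14, -8, -12, 5, -11, -9, -5, 7, 1]
  -12 vs larger child 7 at index 8, swap → [19, 14, -8, 7, 5, -11, -9, -5, -12, 1]

[19, 14, -8, 7, 5, -11, -9, -5, -12, 1]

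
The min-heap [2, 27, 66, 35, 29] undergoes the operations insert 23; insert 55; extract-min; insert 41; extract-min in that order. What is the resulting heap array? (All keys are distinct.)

insert 23:
  append 23 at index 5 → [2, 27, 66, 35, 29, 23]
  23 < parent 66 at index 2, swap → [2, 27, 23, 35, 29, 66]
insert 55:
  append 55 at index 6 → [2, 27, 23, 35, 29, 66, 55] (no swap needed)
extract-min → returns 2:
  remove root 2; move last element 55 to root → [55, 27, 23, 35, 29, 66]
  55 vs smaller child 23 at index 2, swap → [23, 27, 55, 35, 29, 66]
insert 41:
  append 41 at index 6 → [23, 27, 55, 35, 29, 66, 41]
  41 < parent 55 at index 2, swap → [23, 27, 41, 35, 29, 66, 55]
extract-min → returns 23:
  remove root 23; move last element 55 to root → [55, 27, 41, 35, 29, 66]
  55 vs smaller child 27 at index 1, swap → [27, 55, 41, 35, 29, 66]
  55 vs smaller child 29 at index 4, swap → [27, 29, 41, 35, 55, 66]

[27, 29, 41, 35, 55, 66]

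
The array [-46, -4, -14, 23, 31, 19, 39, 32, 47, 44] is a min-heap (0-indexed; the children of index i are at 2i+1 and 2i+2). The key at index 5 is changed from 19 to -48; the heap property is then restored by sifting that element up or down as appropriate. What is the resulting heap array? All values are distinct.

set index 5 from 19 to -48 → [-46, -4, -14, 23, 31, -48, 39, 32, 47, 44]
-48 < parent -14 at index 2, swap → [-46, -4, -48, 23, 31, -14, 39, 32, 47, 44]
-48 < parent -46 at index 0, swap → [-48, -4, -46, 23, 31, -14, 39, 32, 47, 44]

[-48, -4, -46, 23, 31, -14, 39, 32, 47, 44]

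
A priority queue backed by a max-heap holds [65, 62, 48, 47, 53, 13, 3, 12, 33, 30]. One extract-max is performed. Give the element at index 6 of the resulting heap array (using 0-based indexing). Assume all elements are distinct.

3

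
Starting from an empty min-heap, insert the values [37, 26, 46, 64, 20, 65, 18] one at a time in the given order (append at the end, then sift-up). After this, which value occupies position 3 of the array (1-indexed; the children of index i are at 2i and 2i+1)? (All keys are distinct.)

Insert 37:
  append 37 at index 1 → [37] (no swap needed)
Insert 26:
  append 26 at index 2 → [37, 26]
  26 < parent 37 at index 1, swap → [26, 37]
Insert 46:
  append 46 at index 3 → [26, 37, 46] (no swap needed)
Insert 64:
  append 64 at index 4 → [26, 37, 46, 64] (no swap needed)
Insert 20:
  append 20 at index 5 → [26, 37, 46, 64, 20]
  20 < parent 37 at index 2, swap → [26, 20, 46, 64, 37]
  20 < parent 26 at index 1, swap → [20, 26, 46, 64, 37]
Insert 65:
  append 65 at index 6 → [20, 26, 46, 64, 37, 65] (no swap needed)
Insert 18:
  append 18 at index 7 → [20, 26, 46, 64, 37, 65, 18]
  18 < parent 46 at index 3, swap → [20, 26, 18, 64, 37, 65, 46]
  18 < parent 20 at index 1, swap → [18, 26, 20, 64, 37, 65, 46]
resulting array: [18, 26, 20, 64, 37, 65, 46]

20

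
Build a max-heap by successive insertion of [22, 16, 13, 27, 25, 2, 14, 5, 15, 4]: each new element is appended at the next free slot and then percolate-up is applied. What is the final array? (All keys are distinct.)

[27, 25, 14, 16, 22, 2, 13, 5, 15, 4]

Insert 22:
  append 22 at index 0 → [22] (no swap needed)
Insert 16:
  append 16 at index 1 → [22, 16] (no swap needed)
Insert 13:
  append 13 at index 2 → [22, 16, 13] (no swap needed)
Insert 27:
  append 27 at index 3 → [22, 16, 13, 27]
  27 > parent 16 at index 1, swap → [22, 27, 13, 16]
  27 > parent 22 at index 0, swap → [27, 22, 13, 16]
Insert 25:
  append 25 at index 4 → [27, 22, 13, 16, 25]
  25 > parent 22 at index 1, swap → [27, 25, 13, 16, 22]
Insert 2:
  append 2 at index 5 → [27, 25, 13, 16, 22, 2] (no swap needed)
Insert 14:
  append 14 at index 6 → [27, 25, 13, 16, 22, 2, 14]
  14 > parent 13 at index 2, swap → [27, 25, 14, 16, 22, 2, 13]
Insert 5:
  append 5 at index 7 → [27, 25, 14, 16, 22, 2, 13, 5] (no swap needed)
Insert 15:
  append 15 at index 8 → [27, 25, 14, 16, 22, 2, 13, 5, 15] (no swap needed)
Insert 4:
  append 4 at index 9 → [27, 25, 14, 16, 22, 2, 13, 5, 15, 4] (no swap needed)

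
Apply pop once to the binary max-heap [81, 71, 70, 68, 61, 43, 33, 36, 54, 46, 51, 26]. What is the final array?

[71, 68, 70, 54, 61, 43, 33, 36, 26, 46, 51]

remove root 81; move last element 26 to root → [26, 71, 70, 68, 61, 43, 33, 36, 54, 46, 51]
26 vs larger child 71 at index 1, swap → [71, 26, 70, 68, 61, 43, 33, 36, 54, 46, 51]
26 vs larger child 68 at index 3, swap → [71, 68, 70, 26, 61, 43, 33, 36, 54, 46, 51]
26 vs larger child 54 at index 8, swap → [71, 68, 70, 54, 61, 43, 33, 36, 26, 46, 51]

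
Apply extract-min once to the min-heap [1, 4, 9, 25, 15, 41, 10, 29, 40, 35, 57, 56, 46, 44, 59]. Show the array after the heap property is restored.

[4, 15, 9, 25, 35, 41, 10, 29, 40, 59, 57, 56, 46, 44]

remove root 1; move last element 59 to root → [59, 4, 9, 25, 15, 41, 10, 29, 40, 35, 57, 56, 46, 44]
59 vs smaller child 4 at index 1, swap → [4, 59, 9, 25, 15, 41, 10, 29, 40, 35, 57, 56, 46, 44]
59 vs smaller child 15 at index 4, swap → [4, 15, 9, 25, 59, 41, 10, 29, 40, 35, 57, 56, 46, 44]
59 vs smaller child 35 at index 9, swap → [4, 15, 9, 25, 35, 41, 10, 29, 40, 59, 57, 56, 46, 44]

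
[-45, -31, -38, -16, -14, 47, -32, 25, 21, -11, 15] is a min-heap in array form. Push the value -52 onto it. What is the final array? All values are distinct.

append -52 at index 11 → [-45, -31, -38, -16, -14, 47, -32, 25, 21, -11, 15, -52]
-52 < parent 47 at index 5, swap → [-45, -31, -38, -16, -14, -52, -32, 25, 21, -11, 15, 47]
-52 < parent -38 at index 2, swap → [-45, -31, -52, -16, -14, -38, -32, 25, 21, -11, 15, 47]
-52 < parent -45 at index 0, swap → [-52, -31, -45, -16, -14, -38, -32, 25, 21, -11, 15, 47]

[-52, -31, -45, -16, -14, -38, -32, 25, 21, -11, 15, 47]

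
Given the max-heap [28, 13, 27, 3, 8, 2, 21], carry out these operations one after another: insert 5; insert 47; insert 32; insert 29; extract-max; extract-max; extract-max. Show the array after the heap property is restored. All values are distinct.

[28, 13, 27, 5, 8, 2, 21, 3]

insert 5:
  append 5 at index 7 → [28, 13, 27, 3, 8, 2, 21, 5]
  5 > parent 3 at index 3, swap → [28, 13, 27, 5, 8, 2, 21, 3]
insert 47:
  append 47 at index 8 → [28, 13, 27, 5, 8, 2, 21, 3, 47]
  47 > parent 5 at index 3, swap → [28, 13, 27, 47, 8, 2, 21, 3, 5]
  47 > parent 13 at index 1, swap → [28, 47, 27, 13, 8, 2, 21, 3, 5]
  47 > parent 28 at index 0, swap → [47, 28, 27, 13, 8, 2, 21, 3, 5]
insert 32:
  append 32 at index 9 → [47, 28, 27, 13, 8, 2, 21, 3, 5, 32]
  32 > parent 8 at index 4, swap → [47, 28, 27, 13, 32, 2, 21, 3, 5, 8]
  32 > parent 28 at index 1, swap → [47, 32, 27, 13, 28, 2, 21, 3, 5, 8]
insert 29:
  append 29 at index 10 → [47, 32, 27, 13, 28, 2, 21, 3, 5, 8, 29]
  29 > parent 28 at index 4, swap → [47, 32, 27, 13, 29, 2, 21, 3, 5, 8, 28]
extract-max → returns 47:
  remove root 47; move last element 28 to root → [28, 32, 27, 13, 29, 2, 21, 3, 5, 8]
  28 vs larger child 32 at index 1, swap → [32, 28, 27, 13, 29, 2, 21, 3, 5, 8]
  28 vs larger child 29 at index 4, swap → [32, 29, 27, 13, 28, 2, 21, 3, 5, 8]
extract-max → returns 32:
  remove root 32; move last element 8 to root → [8, 29, 27, 13, 28, 2, 21, 3, 5]
  8 vs larger child 29 at index 1, swap → [29, 8, 27, 13, 28, 2, 21, 3, 5]
  8 vs larger child 28 at index 4, swap → [29, 28, 27, 13, 8, 2, 21, 3, 5]
extract-max → returns 29:
  remove root 29; move last element 5 to root → [5, 28, 27, 13, 8, 2, 21, 3]
  5 vs larger child 28 at index 1, swap → [28, 5, 27, 13, 8, 2, 21, 3]
  5 vs larger child 13 at index 3, swap → [28, 13, 27, 5, 8, 2, 21, 3]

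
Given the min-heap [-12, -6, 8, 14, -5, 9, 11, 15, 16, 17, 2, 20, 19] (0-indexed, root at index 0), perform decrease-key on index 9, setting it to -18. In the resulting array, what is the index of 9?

set index 9 from 17 to -18 → [-12, -6, 8, 14, -5, 9, 11, 15, 16, -18, 2, 20, 19]
-18 < parent -5 at index 4, swap → [-12, -6, 8, 14, -18, 9, 11, 15, 16, -5, 2, 20, 19]
-18 < parent -6 at index 1, swap → [-12, -18, 8, 14, -6, 9, 11, 15, 16, -5, 2, 20, 19]
-18 < parent -12 at index 0, swap → [-18, -12, 8, 14, -6, 9, 11, 15, 16, -5, 2, 20, 19]
resulting array: [-18, -12, 8, 14, -6, 9, 11, 15, 16, -5, 2, 20, 19]

5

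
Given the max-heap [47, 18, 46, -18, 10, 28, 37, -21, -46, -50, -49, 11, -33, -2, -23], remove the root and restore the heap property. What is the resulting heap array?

remove root 47; move last element -23 to root → [-23, 18, 46, -18, 10, 28, 37, -21, -46, -50, -49, 11, -33, -2]
-23 vs larger child 46 at index 2, swap → [46, 18, -23, -18, 10, 28, 37, -21, -46, -50, -49, 11, -33, -2]
-23 vs larger child 37 at index 6, swap → [46, 18, 37, -18, 10, 28, -23, -21, -46, -50, -49, 11, -33, -2]
-23 vs only child -2 at index 13, swap → [46, 18, 37, -18, 10, 28, -2, -21, -46, -50, -49, 11, -33, -23]

[46, 18, 37, -18, 10, 28, -2, -21, -46, -50, -49, 11, -33, -23]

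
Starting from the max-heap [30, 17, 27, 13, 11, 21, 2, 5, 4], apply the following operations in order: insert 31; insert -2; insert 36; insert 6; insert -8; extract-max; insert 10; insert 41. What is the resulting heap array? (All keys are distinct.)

[41, 30, 31, 13, 17, 21, 27, 5, 4, 11, -2, -8, 6, 2, 10]

insert 31:
  append 31 at index 9 → [30, 17, 27, 13, 11, 21, 2, 5, 4, 31]
  31 > parent 11 at index 4, swap → [30, 17, 27, 13, 31, 21, 2, 5, 4, 11]
  31 > parent 17 at index 1, swap → [30, 31, 27, 13, 17, 21, 2, 5, 4, 11]
  31 > parent 30 at index 0, swap → [31, 30, 27, 13, 17, 21, 2, 5, 4, 11]
insert -2:
  append -2 at index 10 → [31, 30, 27, 13, 17, 21, 2, 5, 4, 11, -2] (no swap needed)
insert 36:
  append 36 at index 11 → [31, 30, 27, 13, 17, 21, 2, 5, 4, 11, -2, 36]
  36 > parent 21 at index 5, swap → [31, 30, 27, 13, 17, 36, 2, 5, 4, 11, -2, 21]
  36 > parent 27 at index 2, swap → [31, 30, 36, 13, 17, 27, 2, 5, 4, 11, -2, 21]
  36 > parent 31 at index 0, swap → [36, 30, 31, 13, 17, 27, 2, 5, 4, 11, -2, 21]
insert 6:
  append 6 at index 12 → [36, 30, 31, 13, 17, 27, 2, 5, 4, 11, -2, 21, 6] (no swap needed)
insert -8:
  append -8 at index 13 → [36, 30, 31, 13, 17, 27, 2, 5, 4, 11, -2, 21, 6, -8] (no swap needed)
extract-max → returns 36:
  remove root 36; move last element -8 to root → [-8, 30, 31, 13, 17, 27, 2, 5, 4, 11, -2, 21, 6]
  -8 vs larger child 31 at index 2, swap → [31, 30, -8, 13, 17, 27, 2, 5, 4, 11, -2, 21, 6]
  -8 vs larger child 27 at index 5, swap → [31, 30, 27, 13, 17, -8, 2, 5, 4, 11, -2, 21, 6]
  -8 vs larger child 21 at index 11, swap → [31, 30, 27, 13, 17, 21, 2, 5, 4, 11, -2, -8, 6]
insert 10:
  append 10 at index 13 → [31, 30, 27, 13, 17, 21, 2, 5, 4, 11, -2, -8, 6, 10]
  10 > parent 2 at index 6, swap → [31, 30, 27, 13, 17, 21, 10, 5, 4, 11, -2, -8, 6, 2]
insert 41:
  append 41 at index 14 → [31, 30, 27, 13, 17, 21, 10, 5, 4, 11, -2, -8, 6, 2, 41]
  41 > parent 10 at index 6, swap → [31, 30, 27, 13, 17, 21, 41, 5, 4, 11, -2, -8, 6, 2, 10]
  41 > parent 27 at index 2, swap → [31, 30, 41, 13, 17, 21, 27, 5, 4, 11, -2, -8, 6, 2, 10]
  41 > parent 31 at index 0, swap → [41, 30, 31, 13, 17, 21, 27, 5, 4, 11, -2, -8, 6, 2, 10]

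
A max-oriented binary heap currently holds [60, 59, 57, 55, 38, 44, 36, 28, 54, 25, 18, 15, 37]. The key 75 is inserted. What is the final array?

[75, 59, 60, 55, 38, 44, 57, 28, 54, 25, 18, 15, 37, 36]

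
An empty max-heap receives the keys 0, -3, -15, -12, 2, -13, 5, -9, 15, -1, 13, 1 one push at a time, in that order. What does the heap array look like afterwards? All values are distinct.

[15, 13, 2, 0, 5, 1, -13, -12, -9, -3, -1, -15]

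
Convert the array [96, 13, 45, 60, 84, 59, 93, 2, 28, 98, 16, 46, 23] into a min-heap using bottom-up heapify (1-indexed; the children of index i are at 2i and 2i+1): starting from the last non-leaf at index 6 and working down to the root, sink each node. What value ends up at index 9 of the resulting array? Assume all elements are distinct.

96

sift down from index 6:
  59 vs smaller child 23 at index 13, swap → [96, 13, 45, 60, 84, 23, 93, 2, 28, 98, 16, 46, 59]
sift down from index 5:
  84 vs smaller child 16 at index 11, swap → [96, 13, 45, 60, 16, 23, 93, 2, 28, 98, 84, 46, 59]
sift down from index 4:
  60 vs smaller child 2 at index 8, swap → [96, 13, 45, 2, 16, 23, 93, 60, 28, 98, 84, 46, 59]
sift down from index 3:
  45 vs smaller child 23 at index 6, swap → [96, 13, 23, 2, 16, 45, 93, 60, 28, 98, 84, 46, 59]
sift down from index 2:
  13 vs smaller child 2 at index 4, swap → [96, 2, 23, 13, 16, 45, 93, 60, 28, 98, 84, 46, 59]
sift down from index 1:
  96 vs smaller child 2 at index 2, swap → [2, 96, 23, 13, 16, 45, 93, 60, 28, 98, 84, 46, 59]
  96 vs smaller child 13 at index 4, swap → [2, 13, 23, 96, 16, 45, 93, 60, 28, 98, 84, 46, 59]
  96 vs smaller child 28 at index 9, swap → [2, 13, 23, 28, 16, 45, 93, 60, 96, 98, 84, 46, 59]
resulting array: [2, 13, 23, 28, 16, 45, 93, 60, 96, 98, 84, 46, 59]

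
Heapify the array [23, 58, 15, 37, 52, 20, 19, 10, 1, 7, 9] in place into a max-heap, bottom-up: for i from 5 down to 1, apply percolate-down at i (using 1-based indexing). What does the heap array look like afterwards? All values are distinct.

[58, 52, 20, 37, 23, 15, 19, 10, 1, 7, 9]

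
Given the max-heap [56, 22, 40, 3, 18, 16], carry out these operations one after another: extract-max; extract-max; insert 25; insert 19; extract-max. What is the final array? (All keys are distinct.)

[22, 18, 19, 3, 16]

extract-max → returns 56:
  remove root 56; move last element 16 to root → [16, 22, 40, 3, 18]
  16 vs larger child 40 at index 2, swap → [40, 22, 16, 3, 18]
extract-max → returns 40:
  remove root 40; move last element 18 to root → [18, 22, 16, 3]
  18 vs larger child 22 at index 1, swap → [22, 18, 16, 3]
insert 25:
  append 25 at index 4 → [22, 18, 16, 3, 25]
  25 > parent 18 at index 1, swap → [22, 25, 16, 3, 18]
  25 > parent 22 at index 0, swap → [25, 22, 16, 3, 18]
insert 19:
  append 19 at index 5 → [25, 22, 16, 3, 18, 19]
  19 > parent 16 at index 2, swap → [25, 22, 19, 3, 18, 16]
extract-max → returns 25:
  remove root 25; move last element 16 to root → [16, 22, 19, 3, 18]
  16 vs larger child 22 at index 1, swap → [22, 16, 19, 3, 18]
  16 vs larger child 18 at index 4, swap → [22, 18, 19, 3, 16]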